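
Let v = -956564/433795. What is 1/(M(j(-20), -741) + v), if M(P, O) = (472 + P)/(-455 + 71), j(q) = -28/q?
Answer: -55525760/190893043 ≈ -0.29087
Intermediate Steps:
v = -956564/433795 (v = -956564*1/433795 = -956564/433795 ≈ -2.2051)
M(P, O) = -59/48 - P/384 (M(P, O) = (472 + P)/(-384) = (472 + P)*(-1/384) = -59/48 - P/384)
1/(M(j(-20), -741) + v) = 1/((-59/48 - (-7)/(96*(-20))) - 956564/433795) = 1/((-59/48 - (-7)*(-1)/(96*20)) - 956564/433795) = 1/((-59/48 - 1/384*7/5) - 956564/433795) = 1/((-59/48 - 7/1920) - 956564/433795) = 1/(-789/640 - 956564/433795) = 1/(-190893043/55525760) = -55525760/190893043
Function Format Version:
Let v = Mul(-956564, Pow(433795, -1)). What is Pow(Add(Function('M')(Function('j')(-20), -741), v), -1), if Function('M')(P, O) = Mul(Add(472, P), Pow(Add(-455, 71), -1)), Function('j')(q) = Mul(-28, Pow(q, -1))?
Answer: Rational(-55525760, 190893043) ≈ -0.29087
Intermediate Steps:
v = Rational(-956564, 433795) (v = Mul(-956564, Rational(1, 433795)) = Rational(-956564, 433795) ≈ -2.2051)
Function('M')(P, O) = Add(Rational(-59, 48), Mul(Rational(-1, 384), P)) (Function('M')(P, O) = Mul(Add(472, P), Pow(-384, -1)) = Mul(Add(472, P), Rational(-1, 384)) = Add(Rational(-59, 48), Mul(Rational(-1, 384), P)))
Pow(Add(Function('M')(Function('j')(-20), -741), v), -1) = Pow(Add(Add(Rational(-59, 48), Mul(Rational(-1, 384), Mul(-28, Pow(-20, -1)))), Rational(-956564, 433795)), -1) = Pow(Add(Add(Rational(-59, 48), Mul(Rational(-1, 384), Mul(-28, Rational(-1, 20)))), Rational(-956564, 433795)), -1) = Pow(Add(Add(Rational(-59, 48), Mul(Rational(-1, 384), Rational(7, 5))), Rational(-956564, 433795)), -1) = Pow(Add(Add(Rational(-59, 48), Rational(-7, 1920)), Rational(-956564, 433795)), -1) = Pow(Add(Rational(-789, 640), Rational(-956564, 433795)), -1) = Pow(Rational(-190893043, 55525760), -1) = Rational(-55525760, 190893043)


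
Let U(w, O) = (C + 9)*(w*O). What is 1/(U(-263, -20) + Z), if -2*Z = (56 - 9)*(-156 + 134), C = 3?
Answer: 1/63637 ≈ 1.5714e-5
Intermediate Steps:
U(w, O) = 12*O*w (U(w, O) = (3 + 9)*(w*O) = 12*(O*w) = 12*O*w)
Z = 517 (Z = -(56 - 9)*(-156 + 134)/2 = -47*(-22)/2 = -½*(-1034) = 517)
1/(U(-263, -20) + Z) = 1/(12*(-20)*(-263) + 517) = 1/(63120 + 517) = 1/63637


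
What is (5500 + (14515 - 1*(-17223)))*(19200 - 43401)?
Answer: -901196838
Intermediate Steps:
(5500 + (14515 - 1*(-17223)))*(19200 - 43401) = (5500 + (14515 + 17223))*(-24201) = (5500 + 31738)*(-24201) = 37238*(-24201) = -901196838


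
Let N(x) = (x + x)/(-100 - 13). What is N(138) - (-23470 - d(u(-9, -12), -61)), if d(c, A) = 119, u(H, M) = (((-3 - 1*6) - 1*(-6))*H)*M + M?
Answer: 2665281/113 ≈ 23587.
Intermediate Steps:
N(x) = -2*x/113 (N(x) = (2*x)/(-113) = (2*x)*(-1/113) = -2*x/113)
u(H, M) = M - 3*H*M (u(H, M) = (((-3 - 6) + 6)*H)*M + M = ((-9 + 6)*H)*M + M = (-3*H)*M + M = -3*H*M + M = M - 3*H*M)
N(138) - (-23470 - d(u(-9, -12), -61)) = -2/113*138 - (-23470 - 1*119) = -276/113 - (-23470 - 119) = -276/113 - 1*(-23589) = -276/113 + 23589 = 2665281/113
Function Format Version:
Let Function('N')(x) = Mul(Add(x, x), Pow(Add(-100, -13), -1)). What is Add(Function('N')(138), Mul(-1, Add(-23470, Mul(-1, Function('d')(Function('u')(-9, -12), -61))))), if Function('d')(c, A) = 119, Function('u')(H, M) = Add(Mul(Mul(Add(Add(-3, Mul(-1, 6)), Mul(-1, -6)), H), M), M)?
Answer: Rational(2665281, 113) ≈ 23587.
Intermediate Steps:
Function('N')(x) = Mul(Rational(-2, 113), x) (Function('N')(x) = Mul(Mul(2, x), Pow(-113, -1)) = Mul(Mul(2, x), Rational(-1, 113)) = Mul(Rational(-2, 113), x))
Function('u')(H, M) = Add(M, Mul(-3, H, M)) (Function('u')(H, M) = Add(Mul(Mul(Add(Add(-3, -6), 6), H), M), M) = Add(Mul(Mul(Add(-9, 6), H), M), M) = Add(Mul(Mul(-3, H), M), M) = Add(Mul(-3, H, M), M) = Add(M, Mul(-3, H, M)))
Add(Function('N')(138), Mul(-1, Add(-23470, Mul(-1, Function('d')(Function('u')(-9, -12), -61))))) = Add(Mul(Rational(-2, 113), 138), Mul(-1, Add(-23470, Mul(-1, 119)))) = Add(Rational(-276, 113), Mul(-1, Add(-23470, -119))) = Add(Rational(-276, 113), Mul(-1, -23589)) = Add(Rational(-276, 113), 23589) = Rational(2665281, 113)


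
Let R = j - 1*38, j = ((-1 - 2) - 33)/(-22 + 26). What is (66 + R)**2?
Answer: 361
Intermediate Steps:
j = -9 (j = (-3 - 33)/4 = -36*1/4 = -9)
R = -47 (R = -9 - 1*38 = -9 - 38 = -47)
(66 + R)**2 = (66 - 47)**2 = 19**2 = 361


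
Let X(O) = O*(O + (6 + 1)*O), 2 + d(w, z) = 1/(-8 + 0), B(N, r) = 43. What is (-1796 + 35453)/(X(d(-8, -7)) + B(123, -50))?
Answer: 89752/211 ≈ 425.36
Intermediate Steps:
d(w, z) = -17/8 (d(w, z) = -2 + 1/(-8 + 0) = -2 + 1/(-8) = -2 - ⅛ = -17/8)
X(O) = 8*O² (X(O) = O*(O + 7*O) = O*(8*O) = 8*O²)
(-1796 + 35453)/(X(d(-8, -7)) + B(123, -50)) = (-1796 + 35453)/(8*(-17/8)² + 43) = 33657/(8*(289/64) + 43) = 33657/(289/8 + 43) = 33657/(633/8) = 33657*(8/633) = 89752/211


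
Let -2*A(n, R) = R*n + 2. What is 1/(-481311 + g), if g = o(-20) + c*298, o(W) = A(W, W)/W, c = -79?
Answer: -20/10096859 ≈ -1.9808e-6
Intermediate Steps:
A(n, R) = -1 - R*n/2 (A(n, R) = -(R*n + 2)/2 = -(2 + R*n)/2 = -1 - R*n/2)
o(W) = (-1 - W**2/2)/W (o(W) = (-1 - W*W/2)/W = (-1 - W**2/2)/W)
g = -470639/20 (g = (-1/(-20) - 1/2*(-20)) - 79*298 = (-1*(-1/20) + 10) - 23542 = (1/20 + 10) - 23542 = 201/20 - 23542 = -470639/20 ≈ -23532.)
1/(-481311 + g) = 1/(-481311 - 470639/20) = 1/(-10096859/20) = -20/10096859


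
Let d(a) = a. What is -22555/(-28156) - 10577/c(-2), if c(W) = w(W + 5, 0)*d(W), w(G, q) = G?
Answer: 148970671/84468 ≈ 1763.6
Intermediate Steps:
c(W) = W*(5 + W) (c(W) = (W + 5)*W = (5 + W)*W = W*(5 + W))
-22555/(-28156) - 10577/c(-2) = -22555/(-28156) - 10577*(-1/(2*(5 - 2))) = -22555*(-1/28156) - 10577/((-2*3)) = 22555/28156 - 10577/(-6) = 22555/28156 - 10577*(-⅙) = 22555/28156 + 10577/6 = 148970671/84468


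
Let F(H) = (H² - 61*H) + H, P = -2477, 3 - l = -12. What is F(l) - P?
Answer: 1802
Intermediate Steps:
l = 15 (l = 3 - 1*(-12) = 3 + 12 = 15)
F(H) = H² - 60*H
F(l) - P = 15*(-60 + 15) - 1*(-2477) = 15*(-45) + 2477 = -675 + 2477 = 1802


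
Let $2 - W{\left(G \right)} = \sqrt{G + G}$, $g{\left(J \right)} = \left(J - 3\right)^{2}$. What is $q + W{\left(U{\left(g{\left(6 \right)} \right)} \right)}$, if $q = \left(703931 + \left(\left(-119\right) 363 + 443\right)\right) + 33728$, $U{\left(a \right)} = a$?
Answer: $694907 - 3 \sqrt{2} \approx 6.949 \cdot 10^{5}$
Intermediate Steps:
$g{\left(J \right)} = \left(-3 + J\right)^{2}$
$W{\left(G \right)} = 2 - \sqrt{2} \sqrt{G}$ ($W{\left(G \right)} = 2 - \sqrt{G + G} = 2 - \sqrt{2 G} = 2 - \sqrt{2} \sqrt{G}$)
$q = 694905$ ($q = \left(703931 + \left(-43197 + 443\right)\right) + 33728 = \left(703931 - 42754\right) + 33728 = 661177 + 33728 = 694905$)
$q + W{\left(U{\left(g{\left(6 \right)} \right)} \right)} = 694905 + \left(2 - \sqrt{2} \sqrt{\left(-3 + 6\right)^{2}}\right) = 694905 + \left(2 - \sqrt{2} \sqrt{3^{2}}\right) = 694905 + \left(2 - \sqrt{2} \sqrt{9}\right) = 694905 + \left(2 - \sqrt{2} \cdot 3\right) = 694905 + \left(2 - 3 \sqrt{2}\right) = 694907 - 3 \sqrt{2}$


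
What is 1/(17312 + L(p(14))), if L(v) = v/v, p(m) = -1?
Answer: 1/17313 ≈ 5.7760e-5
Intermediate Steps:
L(v) = 1
1/(17312 + L(p(14))) = 1/(17312 + 1) = 1/17313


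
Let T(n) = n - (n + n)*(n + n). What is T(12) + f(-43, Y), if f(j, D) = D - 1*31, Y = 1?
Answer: -594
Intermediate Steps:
f(j, D) = -31 + D (f(j, D) = D - 31 = -31 + D)
T(n) = n - 4*n² (T(n) = n - 2*n*2*n = n - 4*n²)
T(12) + f(-43, Y) = 12*(1 - 4*12) + (-31 + 1) = 12*(1 - 48) - 30 = 12*(-47) - 30 = -564 - 30 = -594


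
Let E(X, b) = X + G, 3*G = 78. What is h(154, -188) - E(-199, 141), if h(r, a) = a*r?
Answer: -28779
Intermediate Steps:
G = 26 (G = (⅓)*78 = 26)
E(X, b) = 26 + X (E(X, b) = X + 26 = 26 + X)
h(154, -188) - E(-199, 141) = -188*154 - (26 - 199) = -28952 - 1*(-173) = -28952 + 173 = -28779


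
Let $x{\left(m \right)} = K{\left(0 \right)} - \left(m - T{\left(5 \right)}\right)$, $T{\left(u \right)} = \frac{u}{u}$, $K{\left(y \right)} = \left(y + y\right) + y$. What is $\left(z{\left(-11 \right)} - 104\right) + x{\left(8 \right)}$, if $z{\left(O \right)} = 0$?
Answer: $-111$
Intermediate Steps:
$K{\left(y \right)} = 3 y$ ($K{\left(y \right)} = 2 y + y = 3 y$)
$T{\left(u \right)} = 1$
$x{\left(m \right)} = 1 - m$ ($x{\left(m \right)} = 3 \cdot 0 - \left(m - 1\right) = 0 - \left(m - 1\right) = 0 - \left(-1 + m\right) = 1 - m$)
$\left(z{\left(-11 \right)} - 104\right) + x{\left(8 \right)} = \left(0 - 104\right) + \left(1 - 8\right) = -104 + \left(1 - 8\right) = -104 - 7 = -111$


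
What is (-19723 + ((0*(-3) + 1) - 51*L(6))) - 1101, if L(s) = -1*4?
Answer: -20619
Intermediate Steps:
L(s) = -4
(-19723 + ((0*(-3) + 1) - 51*L(6))) - 1101 = (-19723 + ((0*(-3) + 1) - 51*(-4))) - 1101 = (-19723 + ((0 + 1) + 204)) - 1101 = (-19723 + (1 + 204)) - 1101 = (-19723 + 205) - 1101 = -19518 - 1101 = -20619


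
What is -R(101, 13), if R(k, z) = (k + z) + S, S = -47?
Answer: -67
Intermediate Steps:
R(k, z) = -47 + k + z (R(k, z) = (k + z) - 47 = -47 + k + z)
-R(101, 13) = -(-47 + 101 + 13) = -1*67 = -67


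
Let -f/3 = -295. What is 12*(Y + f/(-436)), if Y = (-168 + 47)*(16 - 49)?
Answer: 5220189/109 ≈ 47892.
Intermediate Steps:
f = 885 (f = -3*(-295) = 885)
Y = 3993 (Y = -121*(-33) = 3993)
12*(Y + f/(-436)) = 12*(3993 + 885/(-436)) = 12*(3993 + 885*(-1/436)) = 12*(3993 - 885/436) = 12*(1740063/436) = 5220189/109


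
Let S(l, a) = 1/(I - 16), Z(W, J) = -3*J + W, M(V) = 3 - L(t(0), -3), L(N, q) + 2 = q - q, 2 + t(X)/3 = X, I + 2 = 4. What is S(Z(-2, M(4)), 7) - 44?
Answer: -617/14 ≈ -44.071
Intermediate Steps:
I = 2 (I = -2 + 4 = 2)
t(X) = -6 + 3*X
L(N, q) = -2 (L(N, q) = -2 + (q - q) = -2 + 0 = -2)
M(V) = 5 (M(V) = 3 - 1*(-2) = 3 + 2 = 5)
Z(W, J) = W - 3*J
S(l, a) = -1/14 (S(l, a) = 1/(2 - 16) = 1/(-14) = -1/14)
S(Z(-2, M(4)), 7) - 44 = -1/14 - 44 = -617/14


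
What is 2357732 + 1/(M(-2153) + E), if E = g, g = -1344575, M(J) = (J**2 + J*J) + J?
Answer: 18682880563881/7924090 ≈ 2.3577e+6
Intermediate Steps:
M(J) = J + 2*J**2 (M(J) = (J**2 + J**2) + J = 2*J**2 + J = J + 2*J**2)
E = -1344575
2357732 + 1/(M(-2153) + E) = 2357732 + 1/(-2153*(1 + 2*(-2153)) - 1344575) = 2357732 + 1/(-2153*(1 - 4306) - 1344575) = 2357732 + 1/(-2153*(-4305) - 1344575) = 2357732 + 1/(9268665 - 1344575) = 2357732 + 1/7924090 = 18682880563881/7924090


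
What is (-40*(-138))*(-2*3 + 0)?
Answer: -33120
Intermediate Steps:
(-40*(-138))*(-2*3 + 0) = 5520*(-6 + 0) = 5520*(-6) = -33120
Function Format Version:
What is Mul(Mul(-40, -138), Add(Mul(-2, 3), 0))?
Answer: -33120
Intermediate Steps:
Mul(Mul(-40, -138), Add(Mul(-2, 3), 0)) = Mul(5520, Add(-6, 0)) = Mul(5520, -6) = -33120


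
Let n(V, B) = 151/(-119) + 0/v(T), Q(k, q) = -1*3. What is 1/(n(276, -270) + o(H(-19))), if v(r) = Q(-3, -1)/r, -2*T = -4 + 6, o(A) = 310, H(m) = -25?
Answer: 119/36739 ≈ 0.0032391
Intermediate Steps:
Q(k, q) = -3
T = -1 (T = -(-4 + 6)/2 = -1/2*2 = -1)
v(r) = -3/r
n(V, B) = -151/119 (n(V, B) = 151/(-119) + 0/((-3/(-1))) = 151*(-1/119) + 0/((-3*(-1))) = -151/119 + 0/3 = -151/119 + 0*(1/3) = -151/119 + 0 = -151/119)
1/(n(276, -270) + o(H(-19))) = 1/(-151/119 + 310) = 1/(36739/119) = 119/36739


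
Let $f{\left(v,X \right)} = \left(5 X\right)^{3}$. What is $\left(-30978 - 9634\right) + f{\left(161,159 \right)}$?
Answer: $502419263$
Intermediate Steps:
$f{\left(v,X \right)} = 125 X^{3}$
$\left(-30978 - 9634\right) + f{\left(161,159 \right)} = \left(-30978 - 9634\right) + 125 \cdot 159^{3} = -40612 + 125 \cdot 4019679 = -40612 + 502459875 = 502419263$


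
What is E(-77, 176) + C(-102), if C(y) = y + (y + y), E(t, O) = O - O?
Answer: -306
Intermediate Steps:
E(t, O) = 0
C(y) = 3*y (C(y) = y + 2*y = 3*y)
E(-77, 176) + C(-102) = 0 + 3*(-102) = 0 - 306 = -306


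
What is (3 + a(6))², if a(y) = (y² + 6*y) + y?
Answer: 6561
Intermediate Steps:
a(y) = y² + 7*y
(3 + a(6))² = (3 + 6*(7 + 6))² = (3 + 6*13)² = (3 + 78)² = 81² = 6561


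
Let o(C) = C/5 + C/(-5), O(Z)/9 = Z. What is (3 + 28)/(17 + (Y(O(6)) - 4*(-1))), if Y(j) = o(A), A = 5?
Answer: 31/21 ≈ 1.4762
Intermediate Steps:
O(Z) = 9*Z
o(C) = 0 (o(C) = C*(1/5) + C*(-1/5) = C/5 - C/5 = 0)
Y(j) = 0
(3 + 28)/(17 + (Y(O(6)) - 4*(-1))) = (3 + 28)/(17 + (0 - 4*(-1))) = 31/(17 + (0 + 4)) = 31/(17 + 4) = 31/21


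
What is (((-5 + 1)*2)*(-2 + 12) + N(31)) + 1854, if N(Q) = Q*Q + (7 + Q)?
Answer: 2773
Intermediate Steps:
N(Q) = 7 + Q + Q**2 (N(Q) = Q**2 + (7 + Q) = 7 + Q + Q**2)
(((-5 + 1)*2)*(-2 + 12) + N(31)) + 1854 = (((-5 + 1)*2)*(-2 + 12) + (7 + 31 + 31**2)) + 1854 = (-4*2*10 + (7 + 31 + 961)) + 1854 = (-8*10 + 999) + 1854 = (-80 + 999) + 1854 = 919 + 1854 = 2773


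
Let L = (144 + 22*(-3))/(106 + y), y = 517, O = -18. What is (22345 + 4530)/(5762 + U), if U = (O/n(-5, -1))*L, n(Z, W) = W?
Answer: 3348625/718226 ≈ 4.6624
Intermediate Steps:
L = 78/623 (L = (144 + 22*(-3))/(106 + 517) = (144 - 66)/623 = 78*(1/623) = 78/623 ≈ 0.12520)
U = 1404/623 (U = -18/(-1)*(78/623) = -18*(-1)*(78/623) = 18*(78/623) = 1404/623 ≈ 2.2536)
(22345 + 4530)/(5762 + U) = (22345 + 4530)/(5762 + 1404/623) = 26875/(3591130/623) = 26875*(623/3591130) = 3348625/718226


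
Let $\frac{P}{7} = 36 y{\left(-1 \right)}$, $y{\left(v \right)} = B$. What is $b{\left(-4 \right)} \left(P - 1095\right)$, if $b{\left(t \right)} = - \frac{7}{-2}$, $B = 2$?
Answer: $- \frac{4137}{2} \approx -2068.5$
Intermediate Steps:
$y{\left(v \right)} = 2$
$P = 504$ ($P = 7 \cdot 36 \cdot 2 = 7 \cdot 72 = 504$)
$b{\left(t \right)} = \frac{7}{2}$ ($b{\left(t \right)} = \left(-7\right) \left(- \frac{1}{2}\right) = \frac{7}{2}$)
$b{\left(-4 \right)} \left(P - 1095\right) = \frac{7 \left(504 - 1095\right)}{2} = \frac{7}{2} \left(-591\right) = - \frac{4137}{2}$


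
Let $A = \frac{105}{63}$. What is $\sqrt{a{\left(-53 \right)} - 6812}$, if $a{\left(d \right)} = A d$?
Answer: $\frac{i \sqrt{62103}}{3} \approx 83.068 i$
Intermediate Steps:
$A = \frac{5}{3}$ ($A = 105 \cdot \frac{1}{63} = \frac{5}{3} \approx 1.6667$)
$a{\left(d \right)} = \frac{5 d}{3}$
$\sqrt{a{\left(-53 \right)} - 6812} = \sqrt{\frac{5}{3} \left(-53\right) - 6812} = \sqrt{- \frac{265}{3} - 6812} = \sqrt{- \frac{20701}{3}} = \frac{i \sqrt{62103}}{3}$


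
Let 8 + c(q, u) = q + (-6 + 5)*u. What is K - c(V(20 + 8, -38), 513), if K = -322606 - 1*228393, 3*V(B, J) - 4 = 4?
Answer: -1651442/3 ≈ -5.5048e+5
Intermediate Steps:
V(B, J) = 8/3 (V(B, J) = 4/3 + (⅓)*4 = 4/3 + 4/3 = 8/3)
c(q, u) = -8 + q - u (c(q, u) = -8 + (q + (-6 + 5)*u) = -8 + (q - u) = -8 + q - u)
K = -550999 (K = -322606 - 228393 = -550999)
K - c(V(20 + 8, -38), 513) = -550999 - (-8 + 8/3 - 1*513) = -550999 - (-8 + 8/3 - 513) = -550999 - 1*(-1555/3) = -550999 + 1555/3 = -1651442/3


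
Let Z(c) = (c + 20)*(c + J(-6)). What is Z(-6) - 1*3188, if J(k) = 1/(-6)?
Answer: -9823/3 ≈ -3274.3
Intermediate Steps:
J(k) = -1/6
Z(c) = (20 + c)*(-1/6 + c) (Z(c) = (c + 20)*(c - 1/6) = (20 + c)*(-1/6 + c))
Z(-6) - 1*3188 = (-10/3 + (-6)**2 + (119/6)*(-6)) - 1*3188 = (-10/3 + 36 - 119) - 3188 = -259/3 - 3188 = -9823/3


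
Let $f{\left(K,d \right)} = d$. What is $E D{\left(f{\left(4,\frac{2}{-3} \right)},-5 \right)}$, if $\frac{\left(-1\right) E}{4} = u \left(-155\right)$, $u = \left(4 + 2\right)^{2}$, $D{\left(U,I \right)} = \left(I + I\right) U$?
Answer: $148800$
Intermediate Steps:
$D{\left(U,I \right)} = 2 I U$
$u = 36$ ($u = 6^{2} = 36$)
$E = 22320$ ($E = - 4 \cdot 36 \left(-155\right) = \left(-4\right) \left(-5580\right) = 22320$)
$E D{\left(f{\left(4,\frac{2}{-3} \right)},-5 \right)} = 22320 \cdot 2 \left(-5\right) \frac{2}{-3} = 22320 \cdot 2 \left(-5\right) 2 \left(- \frac{1}{3}\right) = 22320 \cdot 2 \left(-5\right) \left(- \frac{2}{3}\right) = 22320 \cdot \frac{20}{3} = 148800$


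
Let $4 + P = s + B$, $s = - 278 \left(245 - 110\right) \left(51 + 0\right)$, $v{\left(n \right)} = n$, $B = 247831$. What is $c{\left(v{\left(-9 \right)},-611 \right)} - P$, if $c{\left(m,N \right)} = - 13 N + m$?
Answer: $1674137$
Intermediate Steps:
$s = -1914030$ ($s = - 278 \cdot 135 \cdot 51 = \left(-278\right) 6885 = -1914030$)
$c{\left(m,N \right)} = m - 13 N$
$P = -1666203$ ($P = -4 + \left(-1914030 + 247831\right) = -4 - 1666199 = -1666203$)
$c{\left(v{\left(-9 \right)},-611 \right)} - P = \left(-9 - -7943\right) - -1666203 = \left(-9 + 7943\right) + 1666203 = 7934 + 1666203 = 1674137$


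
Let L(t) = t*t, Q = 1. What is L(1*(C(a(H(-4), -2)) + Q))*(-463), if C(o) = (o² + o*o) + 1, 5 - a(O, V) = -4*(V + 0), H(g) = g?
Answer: -185200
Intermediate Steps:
a(O, V) = 5 + 4*V (a(O, V) = 5 - (-4)*(V + 0) = 5 - (-4)*V = 5 + 4*V)
C(o) = 1 + 2*o² (C(o) = (o² + o²) + 1 = 2*o² + 1 = 1 + 2*o²)
L(t) = t²
L(1*(C(a(H(-4), -2)) + Q))*(-463) = (1*((1 + 2*(5 + 4*(-2))²) + 1))²*(-463) = (1*((1 + 2*(5 - 8)²) + 1))²*(-463) = (1*((1 + 2*(-3)²) + 1))²*(-463) = (1*((1 + 2*9) + 1))²*(-463) = (1*((1 + 18) + 1))²*(-463) = (1*(19 + 1))²*(-463) = (1*20)²*(-463) = 20²*(-463) = 400*(-463) = -185200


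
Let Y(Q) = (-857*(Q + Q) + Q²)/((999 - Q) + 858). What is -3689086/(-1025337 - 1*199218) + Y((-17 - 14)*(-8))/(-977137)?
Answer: 5800475773704478/1925261820447315 ≈ 3.0128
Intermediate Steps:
Y(Q) = (Q² - 1714*Q)/(1857 - Q) (Y(Q) = (-1714*Q + Q²)/(1857 - Q) = (Q² - 1714*Q)/(1857 - Q))
-3689086/(-1025337 - 1*199218) + Y((-17 - 14)*(-8))/(-977137) = -3689086/(-1025337 - 1*199218) + (((-17 - 14)*(-8))*(1714 - (-17 - 14)*(-8))/(-1857 + (-17 - 14)*(-8)))/(-977137) = -3689086/(-1025337 - 199218) + ((-31*(-8))*(1714 - (-31)*(-8))/(-1857 - 31*(-8)))*(-1/977137) = -3689086/(-1224555) + (248*(1714 - 1*248)/(-1857 + 248))*(-1/977137) = -3689086*(-1/1224555) + (248*(1714 - 248)/(-1609))*(-1/977137) = 3689086/1224555 + (248*(-1/1609)*1466)*(-1/977137) = 3689086/1224555 - 363568/1609*(-1/977137) = 3689086/1224555 + 363568/1572213433 = 5800475773704478/1925261820447315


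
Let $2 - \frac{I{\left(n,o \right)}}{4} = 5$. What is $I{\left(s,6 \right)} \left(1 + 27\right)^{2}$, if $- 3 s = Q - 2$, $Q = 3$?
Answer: $-9408$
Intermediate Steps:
$s = - \frac{1}{3}$ ($s = - \frac{3 - 2}{3} = \left(- \frac{1}{3}\right) 1 = - \frac{1}{3} \approx -0.33333$)
$I{\left(n,o \right)} = -12$ ($I{\left(n,o \right)} = 8 - 20 = -12$)
$I{\left(s,6 \right)} \left(1 + 27\right)^{2} = - 12 \left(1 + 27\right)^{2} = - 12 \cdot 28^{2} = \left(-12\right) 784 = -9408$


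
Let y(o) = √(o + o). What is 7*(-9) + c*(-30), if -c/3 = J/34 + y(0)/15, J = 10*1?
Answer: -621/17 ≈ -36.529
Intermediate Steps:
y(o) = √2*√o (y(o) = √(2*o) = √2*√o)
J = 10
c = -15/17 (c = -3*(10/34 + (√2*√0)/15) = -3*(10*(1/34) + (√2*0)*(1/15)) = -3*(5/17 + 0*(1/15)) = -3*(5/17 + 0) = -3*5/17 = -15/17 ≈ -0.88235)
7*(-9) + c*(-30) = 7*(-9) - 15/17*(-30) = -63 + 450/17 = -621/17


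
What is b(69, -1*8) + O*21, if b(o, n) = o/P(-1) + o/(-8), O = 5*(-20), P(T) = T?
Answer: -17421/8 ≈ -2177.6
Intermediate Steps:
O = -100
b(o, n) = -9*o/8 (b(o, n) = o/(-1) + o/(-8) = o*(-1) + o*(-1/8) = -o - o/8 = -9*o/8)
b(69, -1*8) + O*21 = -9/8*69 - 100*21 = -621/8 - 2100 = -17421/8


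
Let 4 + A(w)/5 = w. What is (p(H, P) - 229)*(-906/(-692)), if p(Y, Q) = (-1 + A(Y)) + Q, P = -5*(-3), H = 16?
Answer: -70215/346 ≈ -202.93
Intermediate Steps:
A(w) = -20 + 5*w
P = 15
p(Y, Q) = -21 + Q + 5*Y (p(Y, Q) = (-1 + (-20 + 5*Y)) + Q = (-21 + 5*Y) + Q = -21 + Q + 5*Y)
(p(H, P) - 229)*(-906/(-692)) = ((-21 + 15 + 5*16) - 229)*(-906/(-692)) = ((-21 + 15 + 80) - 229)*(-906*(-1/692)) = (74 - 229)*(453/346) = -155*453/346 = -70215/346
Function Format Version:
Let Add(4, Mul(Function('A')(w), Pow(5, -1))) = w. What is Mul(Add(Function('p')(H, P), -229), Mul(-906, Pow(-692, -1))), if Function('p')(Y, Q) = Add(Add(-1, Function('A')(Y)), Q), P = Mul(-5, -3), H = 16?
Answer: Rational(-70215, 346) ≈ -202.93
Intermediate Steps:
Function('A')(w) = Add(-20, Mul(5, w))
P = 15
Function('p')(Y, Q) = Add(-21, Q, Mul(5, Y)) (Function('p')(Y, Q) = Add(Add(-1, Add(-20, Mul(5, Y))), Q) = Add(Add(-21, Mul(5, Y)), Q) = Add(-21, Q, Mul(5, Y)))
Mul(Add(Function('p')(H, P), -229), Mul(-906, Pow(-692, -1))) = Mul(Add(Add(-21, 15, Mul(5, 16)), -229), Mul(-906, Pow(-692, -1))) = Mul(Add(Add(-21, 15, 80), -229), Mul(-906, Rational(-1, 692))) = Mul(Add(74, -229), Rational(453, 346)) = Mul(-155, Rational(453, 346)) = Rational(-70215, 346)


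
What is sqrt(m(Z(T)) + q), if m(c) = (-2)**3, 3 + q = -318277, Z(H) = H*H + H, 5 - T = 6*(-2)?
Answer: 4*I*sqrt(19893) ≈ 564.17*I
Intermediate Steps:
T = 17 (T = 5 - 6*(-2) = 5 - 1*(-12) = 5 + 12 = 17)
Z(H) = H + H**2 (Z(H) = H**2 + H = H + H**2)
q = -318280 (q = -3 - 318277 = -318280)
m(c) = -8
sqrt(m(Z(T)) + q) = sqrt(-8 - 318280) = sqrt(-318288) = 4*I*sqrt(19893)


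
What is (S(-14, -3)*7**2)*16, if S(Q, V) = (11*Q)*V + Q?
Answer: 351232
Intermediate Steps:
S(Q, V) = Q + 11*Q*V (S(Q, V) = 11*Q*V + Q = Q + 11*Q*V)
(S(-14, -3)*7**2)*16 = (-14*(1 + 11*(-3))*7**2)*16 = (-14*(1 - 33)*49)*16 = (-14*(-32)*49)*16 = (448*49)*16 = 21952*16 = 351232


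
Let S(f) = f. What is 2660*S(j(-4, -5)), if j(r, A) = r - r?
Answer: 0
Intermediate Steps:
j(r, A) = 0
2660*S(j(-4, -5)) = 2660*0 = 0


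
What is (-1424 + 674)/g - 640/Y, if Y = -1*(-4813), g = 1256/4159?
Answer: -7506877045/3022564 ≈ -2483.6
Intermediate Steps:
g = 1256/4159 (g = 1256*(1/4159) = 1256/4159 ≈ 0.30200)
Y = 4813
(-1424 + 674)/g - 640/Y = (-1424 + 674)/(1256/4159) - 640/4813 = -750*4159/1256 - 640*1/4813 = -1559625/628 - 640/4813 = -7506877045/3022564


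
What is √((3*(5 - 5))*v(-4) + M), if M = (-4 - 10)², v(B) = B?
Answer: 14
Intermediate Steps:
M = 196 (M = (-14)² = 196)
√((3*(5 - 5))*v(-4) + M) = √((3*(5 - 5))*(-4) + 196) = √((3*0)*(-4) + 196) = √(0*(-4) + 196) = √(0 + 196) = √196 = 14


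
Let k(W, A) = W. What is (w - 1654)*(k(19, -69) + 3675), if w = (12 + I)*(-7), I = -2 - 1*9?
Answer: -6135734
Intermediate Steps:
I = -11 (I = -2 - 9 = -11)
w = -7 (w = (12 - 11)*(-7) = 1*(-7) = -7)
(w - 1654)*(k(19, -69) + 3675) = (-7 - 1654)*(19 + 3675) = -1661*3694 = -6135734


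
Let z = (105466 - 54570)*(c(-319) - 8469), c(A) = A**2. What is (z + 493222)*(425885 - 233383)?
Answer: 914130946760708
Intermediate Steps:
z = 4748189632 (z = (105466 - 54570)*((-319)**2 - 8469) = 50896*(101761 - 8469) = 50896*93292 = 4748189632)
(z + 493222)*(425885 - 233383) = (4748189632 + 493222)*(425885 - 233383) = 4748682854*192502 = 914130946760708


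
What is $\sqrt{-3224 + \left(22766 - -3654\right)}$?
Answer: $2 \sqrt{5799} \approx 152.3$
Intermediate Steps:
$\sqrt{-3224 + \left(22766 - -3654\right)} = \sqrt{-3224 + \left(22766 + 3654\right)} = \sqrt{-3224 + 26420} = \sqrt{23196} = 2 \sqrt{5799}$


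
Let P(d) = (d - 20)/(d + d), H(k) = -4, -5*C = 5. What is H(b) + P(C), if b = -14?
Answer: 13/2 ≈ 6.5000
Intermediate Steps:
C = -1 (C = -⅕*5 = -1)
P(d) = (-20 + d)/(2*d) (P(d) = (-20 + d)/((2*d)) = (-20 + d)*(1/(2*d)) = (-20 + d)/(2*d))
H(b) + P(C) = -4 + (½)*(-20 - 1)/(-1) = -4 + (½)*(-1)*(-21) = -4 + 21/2 = 13/2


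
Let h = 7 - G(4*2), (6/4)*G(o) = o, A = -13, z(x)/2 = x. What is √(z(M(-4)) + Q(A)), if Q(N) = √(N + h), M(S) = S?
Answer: √(-72 + 3*I*√102)/3 ≈ 0.58287 + 2.8879*I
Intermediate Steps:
z(x) = 2*x
G(o) = 2*o/3
h = 5/3 (h = 7 - 2*4*2/3 = 7 - 2*8/3 = 7 - 1*16/3 = 7 - 16/3 = 5/3 ≈ 1.6667)
Q(N) = √(5/3 + N) (Q(N) = √(N + 5/3) = √(5/3 + N))
√(z(M(-4)) + Q(A)) = √(2*(-4) + √(15 + 9*(-13))/3) = √(-8 + √(15 - 117)/3) = √(-8 + √(-102)/3) = √(-8 + (I*√102)/3) = √(-8 + I*√102/3)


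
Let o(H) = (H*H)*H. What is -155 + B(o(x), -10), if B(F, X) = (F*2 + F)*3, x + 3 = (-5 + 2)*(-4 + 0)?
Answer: 6406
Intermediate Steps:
x = 9 (x = -3 + (-5 + 2)*(-4 + 0) = -3 - 3*(-4) = -3 + 12 = 9)
o(H) = H**3 (o(H) = H**2*H = H**3)
B(F, X) = 9*F (B(F, X) = (2*F + F)*3 = (3*F)*3 = 9*F)
-155 + B(o(x), -10) = -155 + 9*9**3 = -155 + 9*729 = -155 + 6561 = 6406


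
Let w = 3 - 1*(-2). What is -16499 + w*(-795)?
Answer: -20474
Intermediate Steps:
w = 5 (w = 3 + 2 = 5)
-16499 + w*(-795) = -16499 + 5*(-795) = -16499 - 3975 = -20474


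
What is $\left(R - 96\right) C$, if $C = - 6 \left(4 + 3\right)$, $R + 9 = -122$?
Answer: $9534$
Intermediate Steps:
$R = -131$ ($R = -9 - 122 = -131$)
$C = -42$ ($C = \left(-6\right) 7 = -42$)
$\left(R - 96\right) C = \left(-131 - 96\right) \left(-42\right) = \left(-227\right) \left(-42\right) = 9534$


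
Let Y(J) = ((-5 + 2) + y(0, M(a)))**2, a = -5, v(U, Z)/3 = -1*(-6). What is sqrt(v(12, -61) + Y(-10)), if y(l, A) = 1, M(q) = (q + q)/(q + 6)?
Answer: sqrt(22) ≈ 4.6904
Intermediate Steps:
v(U, Z) = 18 (v(U, Z) = 3*(-1*(-6)) = 3*6 = 18)
M(q) = 2*q/(6 + q) (M(q) = (2*q)/(6 + q) = 2*q/(6 + q))
Y(J) = 4 (Y(J) = ((-5 + 2) + 1)**2 = (-3 + 1)**2 = (-2)**2 = 4)
sqrt(v(12, -61) + Y(-10)) = sqrt(18 + 4) = sqrt(22)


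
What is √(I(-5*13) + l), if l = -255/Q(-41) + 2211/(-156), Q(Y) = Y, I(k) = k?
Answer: I*√82901221/1066 ≈ 8.5413*I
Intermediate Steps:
l = -16957/2132 (l = -255/(-41) + 2211/(-156) = -255*(-1/41) + 2211*(-1/156) = 255/41 - 737/52 = -16957/2132 ≈ -7.9536)
√(I(-5*13) + l) = √(-5*13 - 16957/2132) = √(-65 - 16957/2132) = √(-155537/2132) = I*√82901221/1066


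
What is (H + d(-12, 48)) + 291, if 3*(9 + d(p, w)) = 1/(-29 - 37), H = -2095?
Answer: -358975/198 ≈ -1813.0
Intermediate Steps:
d(p, w) = -1783/198 (d(p, w) = -9 + 1/(3*(-29 - 37)) = -9 + (⅓)/(-66) = -9 + (⅓)*(-1/66) = -9 - 1/198 = -1783/198)
(H + d(-12, 48)) + 291 = (-2095 - 1783/198) + 291 = -416593/198 + 291 = -358975/198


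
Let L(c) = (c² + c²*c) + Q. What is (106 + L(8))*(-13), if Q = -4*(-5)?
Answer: -9126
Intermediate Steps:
Q = 20
L(c) = 20 + c² + c³ (L(c) = (c² + c²*c) + 20 = (c² + c³) + 20 = 20 + c² + c³)
(106 + L(8))*(-13) = (106 + (20 + 8² + 8³))*(-13) = (106 + (20 + 64 + 512))*(-13) = (106 + 596)*(-13) = 702*(-13) = -9126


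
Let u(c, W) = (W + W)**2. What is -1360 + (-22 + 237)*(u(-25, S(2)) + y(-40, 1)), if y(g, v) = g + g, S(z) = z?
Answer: -15120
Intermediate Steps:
y(g, v) = 2*g
u(c, W) = 4*W**2 (u(c, W) = (2*W)**2 = 4*W**2)
-1360 + (-22 + 237)*(u(-25, S(2)) + y(-40, 1)) = -1360 + (-22 + 237)*(4*2**2 + 2*(-40)) = -1360 + 215*(4*4 - 80) = -1360 + 215*(16 - 80) = -1360 + 215*(-64) = -1360 - 13760 = -15120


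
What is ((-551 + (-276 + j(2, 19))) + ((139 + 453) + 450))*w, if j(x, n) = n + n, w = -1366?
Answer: -345598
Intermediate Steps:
j(x, n) = 2*n
((-551 + (-276 + j(2, 19))) + ((139 + 453) + 450))*w = ((-551 + (-276 + 2*19)) + ((139 + 453) + 450))*(-1366) = ((-551 + (-276 + 38)) + (592 + 450))*(-1366) = ((-551 - 238) + 1042)*(-1366) = (-789 + 1042)*(-1366) = 253*(-1366) = -345598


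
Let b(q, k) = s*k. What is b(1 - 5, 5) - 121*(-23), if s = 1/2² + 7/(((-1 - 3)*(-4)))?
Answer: 44583/16 ≈ 2786.4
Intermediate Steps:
s = 11/16 (s = 1/4 + 7/((-4*(-4))) = 1*(¼) + 7/16 = ¼ + 7*(1/16) = ¼ + 7/16 = 11/16 ≈ 0.68750)
b(q, k) = 11*k/16
b(1 - 5, 5) - 121*(-23) = (11/16)*5 - 121*(-23) = 55/16 + 2783 = 44583/16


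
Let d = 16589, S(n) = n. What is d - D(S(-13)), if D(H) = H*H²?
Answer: 18786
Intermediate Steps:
D(H) = H³
d - D(S(-13)) = 16589 - 1*(-13)³ = 16589 - 1*(-2197) = 16589 + 2197 = 18786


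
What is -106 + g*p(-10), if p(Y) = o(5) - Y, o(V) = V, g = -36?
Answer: -646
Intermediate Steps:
p(Y) = 5 - Y
-106 + g*p(-10) = -106 - 36*(5 - 1*(-10)) = -106 - 36*(5 + 10) = -106 - 36*15 = -106 - 540 = -646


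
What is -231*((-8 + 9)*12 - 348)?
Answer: 77616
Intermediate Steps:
-231*((-8 + 9)*12 - 348) = -231*(1*12 - 348) = -231*(12 - 348) = -231*(-336) = 77616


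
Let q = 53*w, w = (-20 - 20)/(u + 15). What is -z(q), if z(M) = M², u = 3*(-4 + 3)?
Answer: -280900/9 ≈ -31211.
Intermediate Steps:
u = -3 (u = 3*(-1) = -3)
w = -10/3 (w = (-20 - 20)/(-3 + 15) = -40/12 = -40*1/12 = -10/3 ≈ -3.3333)
q = -530/3 (q = 53*(-10/3) = -530/3 ≈ -176.67)
-z(q) = -(-530/3)² = -1*280900/9 = -280900/9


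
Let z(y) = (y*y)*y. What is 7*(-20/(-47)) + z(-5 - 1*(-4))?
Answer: 93/47 ≈ 1.9787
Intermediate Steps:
z(y) = y³ (z(y) = y²*y = y³)
7*(-20/(-47)) + z(-5 - 1*(-4)) = 7*(-20/(-47)) + (-5 - 1*(-4))³ = 7*(-20*(-1/47)) + (-5 + 4)³ = 7*(20/47) + (-1)³ = 140/47 - 1 = 93/47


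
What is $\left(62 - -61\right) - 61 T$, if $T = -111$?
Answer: $6894$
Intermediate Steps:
$\left(62 - -61\right) - 61 T = \left(62 - -61\right) - -6771 = \left(62 + 61\right) + 6771 = 123 + 6771 = 6894$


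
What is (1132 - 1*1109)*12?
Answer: 276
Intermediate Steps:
(1132 - 1*1109)*12 = (1132 - 1109)*12 = 23*12 = 276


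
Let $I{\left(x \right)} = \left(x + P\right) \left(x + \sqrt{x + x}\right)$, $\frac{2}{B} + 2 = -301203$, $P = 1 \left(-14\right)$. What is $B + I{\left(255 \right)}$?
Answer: $\frac{18510553273}{301205} + 241 \sqrt{510} \approx 66898.0$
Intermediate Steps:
$P = -14$
$B = - \frac{2}{301205}$ ($B = \frac{2}{-2 - 301203} = \frac{2}{-301205} = 2 \left(- \frac{1}{301205}\right) = - \frac{2}{301205} \approx -6.64 \cdot 10^{-6}$)
$I{\left(x \right)} = \left(-14 + x\right) \left(x + \sqrt{2} \sqrt{x}\right)$ ($I{\left(x \right)} = \left(x - 14\right) \left(x + \sqrt{x + x}\right) = \left(-14 + x\right) \left(x + \sqrt{2 x}\right) = \left(-14 + x\right) \left(x + \sqrt{2} \sqrt{x}\right)$)
$B + I{\left(255 \right)} = - \frac{2}{301205} + \left(255^{2} - 3570 + \sqrt{2} \cdot 255^{\frac{3}{2}} - 14 \sqrt{2} \sqrt{255}\right) = - \frac{2}{301205} + \left(65025 - 3570 + \sqrt{2} \cdot 255 \sqrt{255} - 14 \sqrt{510}\right) = - \frac{2}{301205} + \left(65025 - 3570 + 255 \sqrt{510} - 14 \sqrt{510}\right) = - \frac{2}{301205} + \left(61455 + 241 \sqrt{510}\right) = \frac{18510553273}{301205} + 241 \sqrt{510}$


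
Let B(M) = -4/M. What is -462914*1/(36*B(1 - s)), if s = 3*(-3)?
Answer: 1157285/36 ≈ 32147.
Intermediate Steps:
s = -9
-462914*1/(36*B(1 - s)) = -462914/((-(-4)*9)*(-4/(1 - 1*(-9)))) = -462914/((-1*(-36))*(-4/(1 + 9))) = -462914/(36*(-4/10)) = -462914/(36*(-4*1/10)) = -462914/(36*(-2/5)) = -462914/(-72/5) = -462914*(-5/72) = 1157285/36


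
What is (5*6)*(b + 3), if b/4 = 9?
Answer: 1170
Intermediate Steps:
b = 36 (b = 4*9 = 36)
(5*6)*(b + 3) = (5*6)*(36 + 3) = 30*39 = 1170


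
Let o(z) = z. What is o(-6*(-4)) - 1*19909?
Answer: -19885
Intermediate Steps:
o(-6*(-4)) - 1*19909 = -6*(-4) - 1*19909 = 24 - 19909 = -19885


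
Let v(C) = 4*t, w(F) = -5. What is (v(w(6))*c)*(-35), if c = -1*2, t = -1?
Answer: -280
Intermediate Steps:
v(C) = -4 (v(C) = 4*(-1) = -4)
c = -2
(v(w(6))*c)*(-35) = -4*(-2)*(-35) = 8*(-35) = -280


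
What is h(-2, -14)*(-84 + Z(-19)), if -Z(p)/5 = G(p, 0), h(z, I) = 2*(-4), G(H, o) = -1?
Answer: 632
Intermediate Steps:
h(z, I) = -8
Z(p) = 5 (Z(p) = -5*(-1) = 5)
h(-2, -14)*(-84 + Z(-19)) = -8*(-84 + 5) = -8*(-79) = 632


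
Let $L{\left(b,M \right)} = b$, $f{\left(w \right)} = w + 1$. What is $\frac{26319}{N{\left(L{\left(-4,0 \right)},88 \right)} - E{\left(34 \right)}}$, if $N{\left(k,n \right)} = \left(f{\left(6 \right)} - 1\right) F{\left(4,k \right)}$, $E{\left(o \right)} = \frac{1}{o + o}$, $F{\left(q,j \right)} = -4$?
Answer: $- \frac{1789692}{1633} \approx -1096.0$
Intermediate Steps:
$f{\left(w \right)} = 1 + w$
$E{\left(o \right)} = \frac{1}{2 o}$
$N{\left(k,n \right)} = -24$ ($N{\left(k,n \right)} = \left(\left(1 + 6\right) - 1\right) \left(-4\right) = \left(7 - 1\right) \left(-4\right) = 6 \left(-4\right) = -24$)
$\frac{26319}{N{\left(L{\left(-4,0 \right)},88 \right)} - E{\left(34 \right)}} = \frac{26319}{-24 - \frac{1}{2 \cdot 34}} = \frac{26319}{-24 - \frac{1}{2} \cdot \frac{1}{34}} = \frac{26319}{-24 - \frac{1}{68}} = \frac{26319}{- \frac{1633}{68}} = 26319 \left(- \frac{68}{1633}\right) = - \frac{1789692}{1633}$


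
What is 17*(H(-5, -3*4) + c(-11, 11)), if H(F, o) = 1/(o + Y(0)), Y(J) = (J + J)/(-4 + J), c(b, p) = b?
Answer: -2261/12 ≈ -188.42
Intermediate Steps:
Y(J) = 2*J/(-4 + J) (Y(J) = (2*J)/(-4 + J) = 2*J/(-4 + J))
H(F, o) = 1/o (H(F, o) = 1/(o + 2*0/(-4 + 0)) = 1/(o + 2*0/(-4)) = 1/(o + 2*0*(-1/4)) = 1/(o + 0) = 1/o)
17*(H(-5, -3*4) + c(-11, 11)) = 17*(1/(-3*4) - 11) = 17*(1/(-12) - 11) = 17*(-1/12 - 11) = 17*(-133/12) = -2261/12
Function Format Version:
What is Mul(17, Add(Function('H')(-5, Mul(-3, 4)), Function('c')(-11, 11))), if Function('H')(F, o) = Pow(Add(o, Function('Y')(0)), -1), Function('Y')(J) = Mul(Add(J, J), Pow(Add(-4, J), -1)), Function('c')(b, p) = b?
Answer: Rational(-2261, 12) ≈ -188.42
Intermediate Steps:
Function('Y')(J) = Mul(2, J, Pow(Add(-4, J), -1)) (Function('Y')(J) = Mul(Mul(2, J), Pow(Add(-4, J), -1)) = Mul(2, J, Pow(Add(-4, J), -1)))
Function('H')(F, o) = Pow(o, -1) (Function('H')(F, o) = Pow(Add(o, Mul(2, 0, Pow(Add(-4, 0), -1))), -1) = Pow(Add(o, Mul(2, 0, Pow(-4, -1))), -1) = Pow(Add(o, Mul(2, 0, Rational(-1, 4))), -1) = Pow(Add(o, 0), -1) = Pow(o, -1))
Mul(17, Add(Function('H')(-5, Mul(-3, 4)), Function('c')(-11, 11))) = Mul(17, Add(Pow(Mul(-3, 4), -1), -11)) = Mul(17, Add(Pow(-12, -1), -11)) = Mul(17, Add(Rational(-1, 12), -11)) = Mul(17, Rational(-133, 12)) = Rational(-2261, 12)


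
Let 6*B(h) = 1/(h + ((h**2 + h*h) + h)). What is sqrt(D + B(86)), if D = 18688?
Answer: sqrt(4184641182142)/14964 ≈ 136.70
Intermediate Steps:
B(h) = 1/(6*(2*h + 2*h**2)) (B(h) = 1/(6*(h + ((h**2 + h*h) + h))) = 1/(6*(h + ((h**2 + h**2) + h))) = 1/(6*(h + (2*h**2 + h))) = 1/(6*(h + (h + 2*h**2))) = 1/(6*(2*h + 2*h**2)))
sqrt(D + B(86)) = sqrt(18688 + (1/12)/(86*(1 + 86))) = sqrt(18688 + (1/12)*(1/86)/87) = sqrt(18688 + (1/12)*(1/86)*(1/87)) = sqrt(18688 + 1/89784) = sqrt(1677883393/89784) = sqrt(4184641182142)/14964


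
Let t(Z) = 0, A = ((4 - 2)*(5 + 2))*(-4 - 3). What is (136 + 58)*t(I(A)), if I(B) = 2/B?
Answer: 0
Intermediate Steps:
A = -98 (A = (2*7)*(-7) = 14*(-7) = -98)
(136 + 58)*t(I(A)) = (136 + 58)*0 = 194*0 = 0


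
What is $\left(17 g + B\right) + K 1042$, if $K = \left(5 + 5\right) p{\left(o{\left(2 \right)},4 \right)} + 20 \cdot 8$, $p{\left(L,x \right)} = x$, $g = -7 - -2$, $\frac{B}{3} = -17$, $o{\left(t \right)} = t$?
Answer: $208264$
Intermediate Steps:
$B = -51$ ($B = 3 \left(-17\right) = -51$)
$g = -5$ ($g = -7 + 2 = -5$)
$K = 200$ ($K = \left(5 + 5\right) 4 + 20 \cdot 8 = 10 \cdot 4 + 160 = 40 + 160 = 200$)
$\left(17 g + B\right) + K 1042 = \left(17 \left(-5\right) - 51\right) + 200 \cdot 1042 = \left(-85 - 51\right) + 208400 = -136 + 208400 = 208264$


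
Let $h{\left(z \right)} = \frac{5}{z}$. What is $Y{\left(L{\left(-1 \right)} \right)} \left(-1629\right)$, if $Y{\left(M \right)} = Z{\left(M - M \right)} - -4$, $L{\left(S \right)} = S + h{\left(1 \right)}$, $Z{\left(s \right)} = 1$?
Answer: $-8145$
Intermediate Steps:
$L{\left(S \right)} = 5 + S$ ($L{\left(S \right)} = S + \frac{5}{1} = S + 5 \cdot 1 = S + 5 = 5 + S$)
$Y{\left(M \right)} = 5$ ($Y{\left(M \right)} = 1 - -4 = 1 + 4 = 5$)
$Y{\left(L{\left(-1 \right)} \right)} \left(-1629\right) = 5 \left(-1629\right) = -8145$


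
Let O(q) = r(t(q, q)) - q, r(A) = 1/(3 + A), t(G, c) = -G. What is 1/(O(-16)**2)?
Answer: 361/93025 ≈ 0.0038807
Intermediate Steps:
O(q) = 1/(3 - q) - q
1/(O(-16)**2) = 1/(((-1 - 1*(-16)*(-3 - 16))/(-3 - 16))**2) = 1/(((-1 - 1*(-16)*(-19))/(-19))**2) = 1/((-(-1 - 304)/19)**2) = 1/((-1/19*(-305))**2) = 1/((305/19)**2) = 1/(93025/361) = 361/93025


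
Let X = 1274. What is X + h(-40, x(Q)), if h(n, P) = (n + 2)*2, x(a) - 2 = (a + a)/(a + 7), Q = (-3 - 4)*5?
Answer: 1198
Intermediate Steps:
Q = -35 (Q = -7*5 = -35)
x(a) = 2 + 2*a/(7 + a) (x(a) = 2 + (a + a)/(a + 7) = 2 + (2*a)/(7 + a) = 2 + 2*a/(7 + a))
h(n, P) = 4 + 2*n (h(n, P) = (2 + n)*2 = 4 + 2*n)
X + h(-40, x(Q)) = 1274 + (4 + 2*(-40)) = 1274 + (4 - 80) = 1274 - 76 = 1198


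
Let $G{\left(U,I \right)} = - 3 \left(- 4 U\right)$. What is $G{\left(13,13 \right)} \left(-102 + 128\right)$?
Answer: $4056$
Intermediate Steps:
$G{\left(U,I \right)} = 12 U$
$G{\left(13,13 \right)} \left(-102 + 128\right) = 12 \cdot 13 \left(-102 + 128\right) = 156 \cdot 26 = 4056$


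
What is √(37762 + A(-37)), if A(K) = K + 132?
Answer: √37857 ≈ 194.57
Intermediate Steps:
A(K) = 132 + K
√(37762 + A(-37)) = √(37762 + (132 - 37)) = √(37762 + 95) = √37857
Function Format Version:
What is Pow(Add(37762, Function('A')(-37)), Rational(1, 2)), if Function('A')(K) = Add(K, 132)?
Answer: Pow(37857, Rational(1, 2)) ≈ 194.57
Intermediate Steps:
Function('A')(K) = Add(132, K)
Pow(Add(37762, Function('A')(-37)), Rational(1, 2)) = Pow(Add(37762, Add(132, -37)), Rational(1, 2)) = Pow(Add(37762, 95), Rational(1, 2)) = Pow(37857, Rational(1, 2))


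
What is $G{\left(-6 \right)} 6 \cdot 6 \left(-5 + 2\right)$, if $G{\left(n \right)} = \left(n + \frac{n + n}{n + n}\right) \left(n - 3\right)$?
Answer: $-4860$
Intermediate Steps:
$G{\left(n \right)} = \left(1 + n\right) \left(-3 + n\right)$ ($G{\left(n \right)} = \left(n + \frac{2 n}{2 n}\right) \left(-3 + n\right) = \left(n + 2 n \frac{1}{2 n}\right) \left(-3 + n\right) = \left(n + 1\right) \left(-3 + n\right) = \left(1 + n\right) \left(-3 + n\right)$)
$G{\left(-6 \right)} 6 \cdot 6 \left(-5 + 2\right) = \left(-3 + \left(-6\right)^{2} - -12\right) 6 \cdot 6 \left(-5 + 2\right) = \left(-3 + 36 + 12\right) 6 \cdot 6 \left(-3\right) = 45 \cdot 6 \left(-18\right) = 270 \left(-18\right) = -4860$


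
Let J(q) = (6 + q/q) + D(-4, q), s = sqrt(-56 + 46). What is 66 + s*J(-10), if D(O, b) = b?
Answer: 66 - 3*I*sqrt(10) ≈ 66.0 - 9.4868*I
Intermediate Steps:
s = I*sqrt(10) (s = sqrt(-10) = I*sqrt(10) ≈ 3.1623*I)
J(q) = 7 + q (J(q) = (6 + q/q) + q = (6 + 1) + q = 7 + q)
66 + s*J(-10) = 66 + (I*sqrt(10))*(7 - 10) = 66 + (I*sqrt(10))*(-3) = 66 - 3*I*sqrt(10)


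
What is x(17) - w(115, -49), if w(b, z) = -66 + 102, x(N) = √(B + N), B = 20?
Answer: -36 + √37 ≈ -29.917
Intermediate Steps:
x(N) = √(20 + N)
w(b, z) = 36
x(17) - w(115, -49) = √(20 + 17) - 1*36 = √37 - 36 = -36 + √37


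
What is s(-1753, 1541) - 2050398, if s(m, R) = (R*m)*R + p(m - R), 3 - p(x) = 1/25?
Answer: -104121654701/25 ≈ -4.1649e+9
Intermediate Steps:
p(x) = 74/25 (p(x) = 3 - 1/25 = 74/25)
s(m, R) = 74/25 + m*R² (s(m, R) = (R*m)*R + 74/25 = m*R² + 74/25 = 74/25 + m*R²)
s(-1753, 1541) - 2050398 = (74/25 - 1753*1541²) - 2050398 = (74/25 - 1753*2374681) - 2050398 = (74/25 - 4162815793) - 2050398 = -104070394751/25 - 2050398 = -104121654701/25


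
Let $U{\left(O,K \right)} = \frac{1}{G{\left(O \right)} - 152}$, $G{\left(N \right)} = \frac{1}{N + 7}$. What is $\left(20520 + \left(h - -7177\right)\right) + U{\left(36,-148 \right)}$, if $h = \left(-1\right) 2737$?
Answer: $\frac{163113557}{6535} \approx 24960.0$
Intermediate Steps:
$h = -2737$
$G{\left(N \right)} = \frac{1}{7 + N}$
$U{\left(O,K \right)} = \frac{1}{-152 + \frac{1}{7 + O}}$ ($U{\left(O,K \right)} = \frac{1}{\frac{1}{7 + O} - 152} = \frac{1}{-152 + \frac{1}{7 + O}}$)
$\left(20520 + \left(h - -7177\right)\right) + U{\left(36,-148 \right)} = \left(20520 - -4440\right) + \frac{-7 - 36}{1063 + 152 \cdot 36} = \left(20520 + \left(-2737 + 7177\right)\right) + \frac{-7 - 36}{1063 + 5472} = \left(20520 + 4440\right) + \frac{1}{6535} \left(-43\right) = 24960 + \frac{1}{6535} \left(-43\right) = 24960 - \frac{43}{6535} = \frac{163113557}{6535}$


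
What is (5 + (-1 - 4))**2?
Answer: 0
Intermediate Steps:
(5 + (-1 - 4))**2 = (5 - 5)**2 = 0**2 = 0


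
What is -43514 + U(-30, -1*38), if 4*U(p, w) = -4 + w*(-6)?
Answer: -43458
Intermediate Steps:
U(p, w) = -1 - 3*w/2 (U(p, w) = (-4 + w*(-6))/4 = (-4 - 6*w)/4 = -1 - 3*w/2)
-43514 + U(-30, -1*38) = -43514 + (-1 - (-3)*38/2) = -43514 + (-1 - 3/2*(-38)) = -43514 + (-1 + 57) = -43514 + 56 = -43458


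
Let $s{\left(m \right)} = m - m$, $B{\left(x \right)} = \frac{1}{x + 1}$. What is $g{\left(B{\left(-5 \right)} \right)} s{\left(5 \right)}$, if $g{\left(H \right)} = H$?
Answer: $0$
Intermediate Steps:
$B{\left(x \right)} = \frac{1}{1 + x}$
$s{\left(m \right)} = 0$
$g{\left(B{\left(-5 \right)} \right)} s{\left(5 \right)} = \frac{1}{1 - 5} \cdot 0 = \frac{1}{-4} \cdot 0 = \left(- \frac{1}{4}\right) 0 = 0$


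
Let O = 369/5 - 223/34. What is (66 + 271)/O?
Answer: 57290/11431 ≈ 5.0118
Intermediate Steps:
O = 11431/170 (O = 369*(⅕) - 223*1/34 = 369/5 - 223/34 = 11431/170 ≈ 67.241)
(66 + 271)/O = (66 + 271)/(11431/170) = 337*(170/11431) = 57290/11431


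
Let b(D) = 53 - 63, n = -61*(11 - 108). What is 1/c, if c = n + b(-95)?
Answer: 1/5907 ≈ 0.00016929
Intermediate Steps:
n = 5917 (n = -61*(-97) = 5917)
b(D) = -10
c = 5907 (c = 5917 - 10 = 5907)
1/c = 1/5907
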